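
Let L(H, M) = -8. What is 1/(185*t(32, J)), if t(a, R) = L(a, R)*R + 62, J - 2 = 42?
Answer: -1/53650 ≈ -1.8639e-5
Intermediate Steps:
J = 44 (J = 2 + 42 = 44)
t(a, R) = 62 - 8*R (t(a, R) = -8*R + 62 = 62 - 8*R)
1/(185*t(32, J)) = 1/(185*(62 - 8*44)) = 1/(185*(62 - 352)) = 1/(185*(-290)) = 1/(-53650) = -1/53650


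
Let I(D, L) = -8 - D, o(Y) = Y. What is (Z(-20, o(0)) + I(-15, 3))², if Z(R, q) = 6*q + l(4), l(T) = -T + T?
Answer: 49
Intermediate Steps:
l(T) = 0
Z(R, q) = 6*q (Z(R, q) = 6*q + 0 = 6*q)
(Z(-20, o(0)) + I(-15, 3))² = (6*0 + (-8 - 1*(-15)))² = (0 + (-8 + 15))² = (0 + 7)² = 7² = 49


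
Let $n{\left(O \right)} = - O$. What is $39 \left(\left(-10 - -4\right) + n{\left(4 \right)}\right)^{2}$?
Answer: $3900$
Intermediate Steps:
$39 \left(\left(-10 - -4\right) + n{\left(4 \right)}\right)^{2} = 39 \left(\left(-10 - -4\right) - 4\right)^{2} = 39 \left(\left(-10 + 4\right) - 4\right)^{2} = 39 \left(-6 - 4\right)^{2} = 39 \left(-10\right)^{2} = 39 \cdot 100 = 3900$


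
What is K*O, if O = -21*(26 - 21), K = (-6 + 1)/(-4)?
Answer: -525/4 ≈ -131.25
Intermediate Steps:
K = 5/4 (K = -1/4*(-5) = 5/4 ≈ 1.2500)
O = -105 (O = -21*5 = -105)
K*O = (5/4)*(-105) = -525/4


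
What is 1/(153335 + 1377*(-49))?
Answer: 1/85862 ≈ 1.1647e-5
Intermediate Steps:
1/(153335 + 1377*(-49)) = 1/(153335 - 67473) = 1/85862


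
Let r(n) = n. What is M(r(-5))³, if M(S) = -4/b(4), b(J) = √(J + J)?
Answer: -2*√2 ≈ -2.8284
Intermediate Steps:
b(J) = √2*√J (b(J) = √(2*J) = √2*√J)
M(S) = -√2 (M(S) = -4*√2/4 = -√2)
M(r(-5))³ = (-√2)³ = -2*√2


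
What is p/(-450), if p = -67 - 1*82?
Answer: 149/450 ≈ 0.33111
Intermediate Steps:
p = -149 (p = -67 - 82 = -149)
p/(-450) = -149/(-450) = -149*(-1/450) = 149/450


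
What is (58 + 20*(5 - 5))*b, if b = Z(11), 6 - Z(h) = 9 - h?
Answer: 464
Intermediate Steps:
Z(h) = -3 + h (Z(h) = 6 - (9 - h) = 6 + (-9 + h) = -3 + h)
b = 8 (b = -3 + 11 = 8)
(58 + 20*(5 - 5))*b = (58 + 20*(5 - 5))*8 = (58 + 20*0)*8 = (58 + 0)*8 = 58*8 = 464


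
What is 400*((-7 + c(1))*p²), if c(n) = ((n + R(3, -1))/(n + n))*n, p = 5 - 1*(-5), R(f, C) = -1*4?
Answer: -340000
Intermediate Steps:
R(f, C) = -4
p = 10 (p = 5 + 5 = 10)
c(n) = -2 + n/2 (c(n) = ((n - 4)/(n + n))*n = ((-4 + n)/((2*n)))*n = ((-4 + n)*(1/(2*n)))*n = ((-4 + n)/(2*n))*n = -2 + n/2)
400*((-7 + c(1))*p²) = 400*((-7 + (-2 + (½)*1))*10²) = 400*((-7 + (-2 + ½))*100) = 400*((-7 - 3/2)*100) = 400*(-17/2*100) = 400*(-850) = -340000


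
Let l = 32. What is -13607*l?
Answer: -435424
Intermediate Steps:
-13607*l = -13607*32 = -435424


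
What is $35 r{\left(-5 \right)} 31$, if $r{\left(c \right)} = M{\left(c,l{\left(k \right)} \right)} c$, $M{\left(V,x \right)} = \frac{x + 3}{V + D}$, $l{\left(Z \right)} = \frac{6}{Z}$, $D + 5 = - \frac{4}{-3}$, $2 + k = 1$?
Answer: $- \frac{48825}{26} \approx -1877.9$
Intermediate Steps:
$k = -1$ ($k = -2 + 1 = -1$)
$D = - \frac{11}{3}$ ($D = -5 - \frac{4}{-3} = -5 - - \frac{4}{3} = -5 + \frac{4}{3} = - \frac{11}{3} \approx -3.6667$)
$M{\left(V,x \right)} = \frac{3 + x}{- \frac{11}{3} + V}$ ($M{\left(V,x \right)} = \frac{x + 3}{V - \frac{11}{3}} = \frac{3 + x}{- \frac{11}{3} + V}$)
$r{\left(c \right)} = - \frac{9 c}{-11 + 3 c}$ ($r{\left(c \right)} = \frac{3 \left(3 + \frac{6}{-1}\right)}{-11 + 3 c} c = \frac{3 \left(3 + 6 \left(-1\right)\right)}{-11 + 3 c} c = \frac{3 \left(3 - 6\right)}{-11 + 3 c} c = 3 \frac{1}{-11 + 3 c} \left(-3\right) c = - \frac{9}{-11 + 3 c} c = - \frac{9 c}{-11 + 3 c}$)
$35 r{\left(-5 \right)} 31 = 35 \left(\left(-9\right) \left(-5\right) \frac{1}{-11 + 3 \left(-5\right)}\right) 31 = 35 \left(\left(-9\right) \left(-5\right) \frac{1}{-11 - 15}\right) 31 = 35 \left(\left(-9\right) \left(-5\right) \frac{1}{-26}\right) 31 = 35 \left(\left(-9\right) \left(-5\right) \left(- \frac{1}{26}\right)\right) 31 = 35 \left(- \frac{45}{26}\right) 31 = \left(- \frac{1575}{26}\right) 31 = - \frac{48825}{26}$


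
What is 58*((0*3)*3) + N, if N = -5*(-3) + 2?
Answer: 17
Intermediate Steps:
N = 17 (N = 15 + 2 = 17)
58*((0*3)*3) + N = 58*((0*3)*3) + 17 = 58*(0*3) + 17 = 58*0 + 17 = 0 + 17 = 17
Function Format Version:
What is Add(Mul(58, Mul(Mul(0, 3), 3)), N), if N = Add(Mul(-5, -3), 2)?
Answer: 17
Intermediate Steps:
N = 17 (N = Add(15, 2) = 17)
Add(Mul(58, Mul(Mul(0, 3), 3)), N) = Add(Mul(58, Mul(Mul(0, 3), 3)), 17) = Add(Mul(58, Mul(0, 3)), 17) = Add(Mul(58, 0), 17) = Add(0, 17) = 17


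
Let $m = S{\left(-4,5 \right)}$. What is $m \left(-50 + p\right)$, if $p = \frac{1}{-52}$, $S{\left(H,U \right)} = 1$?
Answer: $- \frac{2601}{52} \approx -50.019$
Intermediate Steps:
$p = - \frac{1}{52} \approx -0.019231$
$m = 1$
$m \left(-50 + p\right) = 1 \left(-50 - \frac{1}{52}\right) = 1 \left(- \frac{2601}{52}\right) = - \frac{2601}{52}$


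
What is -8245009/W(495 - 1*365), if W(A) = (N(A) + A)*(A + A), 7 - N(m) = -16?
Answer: -8245009/39780 ≈ -207.27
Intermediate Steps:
N(m) = 23 (N(m) = 7 - 1*(-16) = 7 + 16 = 23)
W(A) = 2*A*(23 + A) (W(A) = (23 + A)*(A + A) = (23 + A)*(2*A) = 2*A*(23 + A))
-8245009/W(495 - 1*365) = -8245009*1/(2*(23 + (495 - 1*365))*(495 - 1*365)) = -8245009*1/(2*(23 + (495 - 365))*(495 - 365)) = -8245009*1/(260*(23 + 130)) = -8245009/(2*130*153) = -8245009/39780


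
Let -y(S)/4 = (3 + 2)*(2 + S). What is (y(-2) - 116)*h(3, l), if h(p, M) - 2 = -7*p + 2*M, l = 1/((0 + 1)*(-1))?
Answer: 2436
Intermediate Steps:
l = -1 (l = 1/(1*(-1)) = 1/(-1) = -1)
h(p, M) = 2 - 7*p + 2*M (h(p, M) = 2 + (-7*p + 2*M) = 2 - 7*p + 2*M)
y(S) = -40 - 20*S (y(S) = -4*(3 + 2)*(2 + S) = -20*(2 + S) = -4*(10 + 5*S) = -40 - 20*S)
(y(-2) - 116)*h(3, l) = ((-40 - 20*(-2)) - 116)*(2 - 7*3 + 2*(-1)) = ((-40 + 40) - 116)*(2 - 21 - 2) = (0 - 116)*(-21) = -116*(-21) = 2436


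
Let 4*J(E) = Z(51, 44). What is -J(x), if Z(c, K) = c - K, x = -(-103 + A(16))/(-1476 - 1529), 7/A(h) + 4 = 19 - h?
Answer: -7/4 ≈ -1.7500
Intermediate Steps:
A(h) = 7/(15 - h) (A(h) = 7/(-4 + (19 - h)) = 7/(15 - h))
x = -22/601 (x = -(-103 - 7/(-15 + 16))/(-1476 - 1529) = -(-103 - 7/1)/(-3005) = -(-103 - 7*1)*(-1)/3005 = -(-103 - 7)*(-1)/3005 = -(-110)*(-1)/3005 = -1*22/601 = -22/601 ≈ -0.036606)
J(E) = 7/4 (J(E) = (51 - 1*44)/4 = (51 - 44)/4 = (¼)*7 = 7/4)
-J(x) = -1*7/4 = -7/4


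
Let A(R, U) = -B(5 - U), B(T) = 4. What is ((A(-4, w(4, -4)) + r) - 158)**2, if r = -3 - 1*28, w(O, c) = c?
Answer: 37249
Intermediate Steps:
A(R, U) = -4 (A(R, U) = -1*4 = -4)
r = -31 (r = -3 - 28 = -31)
((A(-4, w(4, -4)) + r) - 158)**2 = ((-4 - 31) - 158)**2 = (-35 - 158)**2 = (-193)**2 = 37249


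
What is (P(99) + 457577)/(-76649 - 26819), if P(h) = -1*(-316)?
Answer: -457893/103468 ≈ -4.4255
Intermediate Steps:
P(h) = 316
(P(99) + 457577)/(-76649 - 26819) = (316 + 457577)/(-76649 - 26819) = 457893/(-103468) = 457893*(-1/103468) = -457893/103468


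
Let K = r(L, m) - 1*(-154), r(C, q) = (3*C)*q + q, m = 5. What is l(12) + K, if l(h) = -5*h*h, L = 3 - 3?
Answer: -561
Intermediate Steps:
L = 0
r(C, q) = q + 3*C*q (r(C, q) = 3*C*q + q = q + 3*C*q)
K = 159 (K = 5*(1 + 3*0) - 1*(-154) = 5*(1 + 0) + 154 = 5*1 + 154 = 5 + 154 = 159)
l(h) = -5*h**2
l(12) + K = -5*12**2 + 159 = -5*144 + 159 = -720 + 159 = -561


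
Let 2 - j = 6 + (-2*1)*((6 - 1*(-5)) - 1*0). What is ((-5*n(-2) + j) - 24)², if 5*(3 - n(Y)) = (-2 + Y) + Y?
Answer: 729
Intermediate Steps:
n(Y) = 17/5 - 2*Y/5 (n(Y) = 3 - ((-2 + Y) + Y)/5 = 3 - (-2 + 2*Y)/5 = 3 + (⅖ - 2*Y/5) = 17/5 - 2*Y/5)
j = 18 (j = 2 - (6 + (-2*1)*((6 - 1*(-5)) - 1*0)) = 2 - (6 - 2*((6 + 5) + 0)) = 2 - (6 - 2*(11 + 0)) = 2 - (6 - 2*11) = 2 - (6 - 22) = 2 - 1*(-16) = 2 + 16 = 18)
((-5*n(-2) + j) - 24)² = ((-5*(17/5 - ⅖*(-2)) + 18) - 24)² = ((-5*(17/5 + ⅘) + 18) - 24)² = ((-5*21/5 + 18) - 24)² = ((-21 + 18) - 24)² = (-3 - 24)² = (-27)² = 729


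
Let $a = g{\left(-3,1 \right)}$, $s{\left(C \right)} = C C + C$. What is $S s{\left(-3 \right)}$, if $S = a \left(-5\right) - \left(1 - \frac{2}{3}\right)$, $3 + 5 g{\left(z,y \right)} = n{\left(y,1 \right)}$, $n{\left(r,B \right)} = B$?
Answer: $10$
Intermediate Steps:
$g{\left(z,y \right)} = - \frac{2}{5}$ ($g{\left(z,y \right)} = - \frac{3}{5} + \frac{1}{5} \cdot 1 = - \frac{3}{5} + \frac{1}{5} = - \frac{2}{5}$)
$s{\left(C \right)} = C + C^{2}$ ($s{\left(C \right)} = C^{2} + C = C + C^{2}$)
$a = - \frac{2}{5} \approx -0.4$
$S = \frac{5}{3}$ ($S = \left(- \frac{2}{5}\right) \left(-5\right) - \left(1 - \frac{2}{3}\right) = 2 - \frac{1}{3} = \frac{5}{3} \approx 1.6667$)
$S s{\left(-3 \right)} = \frac{5 \left(- 3 \left(1 - 3\right)\right)}{3} = \frac{5 \left(\left(-3\right) \left(-2\right)\right)}{3} = \frac{5}{3} \cdot 6 = 10$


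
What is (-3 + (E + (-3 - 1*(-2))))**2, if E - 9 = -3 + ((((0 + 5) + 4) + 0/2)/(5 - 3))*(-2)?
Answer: 49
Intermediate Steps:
E = -3 (E = 9 + (-3 + ((((0 + 5) + 4) + 0/2)/(5 - 3))*(-2)) = 9 + (-3 + (((5 + 4) + 0*(1/2))/2)*(-2)) = 9 + (-3 + ((9 + 0)*(1/2))*(-2)) = 9 + (-3 + (9*(1/2))*(-2)) = 9 + (-3 + (9/2)*(-2)) = 9 + (-3 - 9) = 9 - 12 = -3)
(-3 + (E + (-3 - 1*(-2))))**2 = (-3 + (-3 + (-3 - 1*(-2))))**2 = (-3 + (-3 + (-3 + 2)))**2 = (-3 + (-3 - 1))**2 = (-3 - 4)**2 = (-7)**2 = 49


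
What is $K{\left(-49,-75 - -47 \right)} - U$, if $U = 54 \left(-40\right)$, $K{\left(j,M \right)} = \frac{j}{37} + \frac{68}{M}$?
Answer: $\frac{558468}{259} \approx 2156.2$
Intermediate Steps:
$K{\left(j,M \right)} = \frac{68}{M} + \frac{j}{37}$ ($K{\left(j,M \right)} = j \frac{1}{37} + \frac{68}{M} = \frac{j}{37} + \frac{68}{M} = \frac{68}{M} + \frac{j}{37}$)
$U = -2160$
$K{\left(-49,-75 - -47 \right)} - U = \left(\frac{68}{-75 - -47} + \frac{1}{37} \left(-49\right)\right) - -2160 = \left(\frac{68}{-75 + 47} - \frac{49}{37}\right) + 2160 = \left(\frac{68}{-28} - \frac{49}{37}\right) + 2160 = \left(68 \left(- \frac{1}{28}\right) - \frac{49}{37}\right) + 2160 = \left(- \frac{17}{7} - \frac{49}{37}\right) + 2160 = - \frac{972}{259} + 2160 = \frac{558468}{259}$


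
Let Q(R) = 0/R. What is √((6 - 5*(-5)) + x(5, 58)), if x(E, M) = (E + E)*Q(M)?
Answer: √31 ≈ 5.5678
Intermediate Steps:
Q(R) = 0
x(E, M) = 0 (x(E, M) = (E + E)*0 = (2*E)*0 = 0)
√((6 - 5*(-5)) + x(5, 58)) = √((6 - 5*(-5)) + 0) = √((6 + 25) + 0) = √(31 + 0) = √31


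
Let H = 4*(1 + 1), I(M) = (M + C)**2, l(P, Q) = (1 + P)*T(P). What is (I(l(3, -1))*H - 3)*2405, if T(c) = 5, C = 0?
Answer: 7688785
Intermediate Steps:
l(P, Q) = 5 + 5*P (l(P, Q) = (1 + P)*5 = 5 + 5*P)
I(M) = M**2 (I(M) = (M + 0)**2 = M**2)
H = 8 (H = 4*2 = 8)
(I(l(3, -1))*H - 3)*2405 = ((5 + 5*3)**2*8 - 3)*2405 = ((5 + 15)**2*8 - 3)*2405 = (20**2*8 - 3)*2405 = (400*8 - 3)*2405 = (3200 - 3)*2405 = 3197*2405 = 7688785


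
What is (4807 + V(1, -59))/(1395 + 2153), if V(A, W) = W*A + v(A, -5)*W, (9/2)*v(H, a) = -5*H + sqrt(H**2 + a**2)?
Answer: 21661/15966 - 59*sqrt(26)/15966 ≈ 1.3379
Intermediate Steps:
v(H, a) = -10*H/9 + 2*sqrt(H**2 + a**2)/9 (v(H, a) = 2*(-5*H + sqrt(H**2 + a**2))/9 = 2*(sqrt(H**2 + a**2) - 5*H)/9 = -10*H/9 + 2*sqrt(H**2 + a**2)/9)
V(A, W) = A*W + W*(-10*A/9 + 2*sqrt(25 + A**2)/9) (V(A, W) = W*A + (-10*A/9 + 2*sqrt(A**2 + (-5)**2)/9)*W = A*W + (-10*A/9 + 2*sqrt(A**2 + 25)/9)*W = A*W + (-10*A/9 + 2*sqrt(25 + A**2)/9)*W = A*W + W*(-10*A/9 + 2*sqrt(25 + A**2)/9))
(4807 + V(1, -59))/(1395 + 2153) = (4807 + (1/9)*(-59)*(-1*1 + 2*sqrt(25 + 1**2)))/(1395 + 2153) = (4807 + (1/9)*(-59)*(-1 + 2*sqrt(25 + 1)))/3548 = (4807 + (1/9)*(-59)*(-1 + 2*sqrt(26)))*(1/3548) = (4807 + (59/9 - 118*sqrt(26)/9))*(1/3548) = (43322/9 - 118*sqrt(26)/9)*(1/3548) = 21661/15966 - 59*sqrt(26)/15966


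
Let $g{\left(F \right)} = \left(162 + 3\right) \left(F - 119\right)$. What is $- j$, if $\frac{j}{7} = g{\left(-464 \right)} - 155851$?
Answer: $1764322$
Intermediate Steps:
$g{\left(F \right)} = -19635 + 165 F$ ($g{\left(F \right)} = 165 \left(-119 + F\right) = -19635 + 165 F$)
$j = -1764322$ ($j = 7 \left(\left(-19635 + 165 \left(-464\right)\right) - 155851\right) = 7 \left(\left(-19635 - 76560\right) - 155851\right) = 7 \left(-96195 - 155851\right) = 7 \left(-252046\right) = -1764322$)
$- j = \left(-1\right) \left(-1764322\right) = 1764322$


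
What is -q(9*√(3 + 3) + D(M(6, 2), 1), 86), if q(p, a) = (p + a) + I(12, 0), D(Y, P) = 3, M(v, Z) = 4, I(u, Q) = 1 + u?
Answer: -102 - 9*√6 ≈ -124.05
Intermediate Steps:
q(p, a) = 13 + a + p (q(p, a) = (p + a) + (1 + 12) = (a + p) + 13 = 13 + a + p)
-q(9*√(3 + 3) + D(M(6, 2), 1), 86) = -(13 + 86 + (9*√(3 + 3) + 3)) = -(13 + 86 + (9*√6 + 3)) = -(13 + 86 + (3 + 9*√6)) = -(102 + 9*√6) = -102 - 9*√6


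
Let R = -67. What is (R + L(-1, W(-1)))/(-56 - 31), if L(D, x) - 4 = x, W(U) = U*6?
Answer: 23/29 ≈ 0.79310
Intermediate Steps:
W(U) = 6*U
L(D, x) = 4 + x
(R + L(-1, W(-1)))/(-56 - 31) = (-67 + (4 + 6*(-1)))/(-56 - 31) = (-67 + (4 - 6))/(-87) = (-67 - 2)*(-1/87) = -69*(-1/87) = 23/29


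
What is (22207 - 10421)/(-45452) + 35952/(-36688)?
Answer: -64577971/52110718 ≈ -1.2392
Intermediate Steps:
(22207 - 10421)/(-45452) + 35952/(-36688) = 11786*(-1/45452) + 35952*(-1/36688) = -5893/22726 - 2247/2293 = -64577971/52110718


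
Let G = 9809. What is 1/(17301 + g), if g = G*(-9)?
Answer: -1/70980 ≈ -1.4088e-5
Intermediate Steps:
g = -88281 (g = 9809*(-9) = -88281)
1/(17301 + g) = 1/(17301 - 88281) = 1/(-70980) = -1/70980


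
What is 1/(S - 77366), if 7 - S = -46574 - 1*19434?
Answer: -1/11351 ≈ -8.8098e-5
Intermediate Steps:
S = 66015 (S = 7 - (-46574 - 1*19434) = 7 - (-46574 - 19434) = 7 - 1*(-66008) = 7 + 66008 = 66015)
1/(S - 77366) = 1/(66015 - 77366) = 1/(-11351) = -1/11351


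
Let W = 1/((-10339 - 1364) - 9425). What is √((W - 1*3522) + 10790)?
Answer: √811094956446/10564 ≈ 85.253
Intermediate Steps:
W = -1/21128 (W = 1/(-11703 - 9425) = 1/(-21128) = -1/21128 ≈ -4.7331e-5)
√((W - 1*3522) + 10790) = √((-1/21128 - 1*3522) + 10790) = √((-1/21128 - 3522) + 10790) = √(-74412817/21128 + 10790) = √(153558303/21128) = √811094956446/10564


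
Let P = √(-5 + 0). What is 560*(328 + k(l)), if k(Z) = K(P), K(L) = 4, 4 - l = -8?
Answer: 185920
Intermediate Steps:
P = I*√5 (P = √(-5) = I*√5 ≈ 2.2361*I)
l = 12 (l = 4 - 1*(-8) = 4 + 8 = 12)
k(Z) = 4
560*(328 + k(l)) = 560*(328 + 4) = 560*332 = 185920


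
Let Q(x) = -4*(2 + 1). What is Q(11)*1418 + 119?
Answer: -16897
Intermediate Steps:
Q(x) = -12 (Q(x) = -4*3 = -12)
Q(11)*1418 + 119 = -12*1418 + 119 = -17016 + 119 = -16897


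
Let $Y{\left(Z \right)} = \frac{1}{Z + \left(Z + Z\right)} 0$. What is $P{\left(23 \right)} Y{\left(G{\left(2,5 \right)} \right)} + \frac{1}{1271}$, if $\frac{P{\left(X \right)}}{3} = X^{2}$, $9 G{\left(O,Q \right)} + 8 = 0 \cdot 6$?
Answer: $\frac{1}{1271} \approx 0.00078678$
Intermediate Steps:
$G{\left(O,Q \right)} = - \frac{8}{9}$ ($G{\left(O,Q \right)} = - \frac{8}{9} + \frac{0 \cdot 6}{9} = - \frac{8}{9} + \frac{1}{9} \cdot 0 = - \frac{8}{9} + 0 = - \frac{8}{9}$)
$Y{\left(Z \right)} = 0$ ($Y{\left(Z \right)} = \frac{1}{Z + 2 Z} 0 = \frac{1}{3 Z} 0 = 0$)
$P{\left(X \right)} = 3 X^{2}$
$P{\left(23 \right)} Y{\left(G{\left(2,5 \right)} \right)} + \frac{1}{1271} = 3 \cdot 23^{2} \cdot 0 + \frac{1}{1271} = 3 \cdot 529 \cdot 0 + \frac{1}{1271} = 1587 \cdot 0 + \frac{1}{1271} = 0 + \frac{1}{1271} = \frac{1}{1271}$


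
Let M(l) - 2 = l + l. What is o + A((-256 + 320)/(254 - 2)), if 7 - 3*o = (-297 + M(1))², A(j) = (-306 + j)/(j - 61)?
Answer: -109486516/3827 ≈ -28609.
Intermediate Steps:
A(j) = (-306 + j)/(-61 + j)
M(l) = 2 + 2*l (M(l) = 2 + (l + l) = 2 + 2*l)
o = -28614 (o = 7/3 - (-297 + (2 + 2*1))²/3 = 7/3 - (-297 + (2 + 2))²/3 = 7/3 - (-297 + 4)²/3 = 7/3 - ⅓*(-293)² = 7/3 - ⅓*85849 = 7/3 - 85849/3 = -28614)
o + A((-256 + 320)/(254 - 2)) = -28614 + (-306 + (-256 + 320)/(254 - 2))/(-61 + (-256 + 320)/(254 - 2)) = -28614 + (-306 + 64/252)/(-61 + 64/252) = -28614 + (-306 + 64*(1/252))/(-61 + 64*(1/252)) = -28614 + (-306 + 16/63)/(-61 + 16/63) = -28614 - 19262/63/(-3827/63) = -28614 - 63/3827*(-19262/63) = -28614 + 19262/3827 = -109486516/3827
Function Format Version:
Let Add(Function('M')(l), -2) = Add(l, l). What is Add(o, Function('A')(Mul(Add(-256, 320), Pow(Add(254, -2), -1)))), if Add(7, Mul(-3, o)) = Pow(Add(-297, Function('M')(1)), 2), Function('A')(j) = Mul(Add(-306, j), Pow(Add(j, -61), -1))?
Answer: Rational(-109486516, 3827) ≈ -28609.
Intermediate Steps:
Function('A')(j) = Mul(Pow(Add(-61, j), -1), Add(-306, j)) (Function('A')(j) = Mul(Add(-306, j), Pow(Add(-61, j), -1)) = Mul(Pow(Add(-61, j), -1), Add(-306, j)))
Function('M')(l) = Add(2, Mul(2, l)) (Function('M')(l) = Add(2, Add(l, l)) = Add(2, Mul(2, l)))
o = -28614 (o = Add(Rational(7, 3), Mul(Rational(-1, 3), Pow(Add(-297, Add(2, Mul(2, 1))), 2))) = Add(Rational(7, 3), Mul(Rational(-1, 3), Pow(Add(-297, Add(2, 2)), 2))) = Add(Rational(7, 3), Mul(Rational(-1, 3), Pow(Add(-297, 4), 2))) = Add(Rational(7, 3), Mul(Rational(-1, 3), Pow(-293, 2))) = Add(Rational(7, 3), Mul(Rational(-1, 3), 85849)) = Add(Rational(7, 3), Rational(-85849, 3)) = -28614)
Add(o, Function('A')(Mul(Add(-256, 320), Pow(Add(254, -2), -1)))) = Add(-28614, Mul(Pow(Add(-61, Mul(Add(-256, 320), Pow(Add(254, -2), -1))), -1), Add(-306, Mul(Add(-256, 320), Pow(Add(254, -2), -1))))) = Add(-28614, Mul(Pow(Add(-61, Mul(64, Pow(252, -1))), -1), Add(-306, Mul(64, Pow(252, -1))))) = Add(-28614, Mul(Pow(Add(-61, Mul(64, Rational(1, 252))), -1), Add(-306, Mul(64, Rational(1, 252))))) = Add(-28614, Mul(Pow(Add(-61, Rational(16, 63)), -1), Add(-306, Rational(16, 63)))) = Add(-28614, Mul(Pow(Rational(-3827, 63), -1), Rational(-19262, 63))) = Add(-28614, Mul(Rational(-63, 3827), Rational(-19262, 63))) = Add(-28614, Rational(19262, 3827)) = Rational(-109486516, 3827)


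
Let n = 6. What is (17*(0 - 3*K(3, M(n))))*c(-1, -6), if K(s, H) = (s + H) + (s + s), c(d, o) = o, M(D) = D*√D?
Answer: 2754 + 1836*√6 ≈ 7251.3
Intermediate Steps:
M(D) = D^(3/2)
K(s, H) = H + 3*s (K(s, H) = (H + s) + 2*s = H + 3*s)
(17*(0 - 3*K(3, M(n))))*c(-1, -6) = (17*(0 - 3*(6^(3/2) + 3*3)))*(-6) = (17*(0 - 3*(6*√6 + 9)))*(-6) = (17*(0 - 3*(9 + 6*√6)))*(-6) = (17*(0 + (-27 - 18*√6)))*(-6) = (17*(-27 - 18*√6))*(-6) = (-459 - 306*√6)*(-6) = 2754 + 1836*√6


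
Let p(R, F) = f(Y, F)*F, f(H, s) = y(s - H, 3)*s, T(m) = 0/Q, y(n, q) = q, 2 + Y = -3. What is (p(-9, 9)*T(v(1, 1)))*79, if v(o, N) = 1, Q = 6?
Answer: 0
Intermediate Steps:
Y = -5 (Y = -2 - 3 = -5)
T(m) = 0 (T(m) = 0/6 = 0*(⅙) = 0)
f(H, s) = 3*s
p(R, F) = 3*F² (p(R, F) = (3*F)*F = 3*F²)
(p(-9, 9)*T(v(1, 1)))*79 = ((3*9²)*0)*79 = ((3*81)*0)*79 = (243*0)*79 = 0*79 = 0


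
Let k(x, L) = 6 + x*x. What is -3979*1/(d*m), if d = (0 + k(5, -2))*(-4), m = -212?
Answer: -3979/26288 ≈ -0.15136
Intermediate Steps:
k(x, L) = 6 + x**2
d = -124 (d = (0 + (6 + 5**2))*(-4) = (0 + (6 + 25))*(-4) = (0 + 31)*(-4) = 31*(-4) = -124)
-3979*1/(d*m) = -3979/((-124*(-212))) = -3979/26288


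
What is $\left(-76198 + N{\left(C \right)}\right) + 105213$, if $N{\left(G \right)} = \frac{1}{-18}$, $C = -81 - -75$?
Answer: $\frac{522269}{18} \approx 29015.0$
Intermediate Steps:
$C = -6$ ($C = -81 + 75 = -6$)
$N{\left(G \right)} = - \frac{1}{18}$
$\left(-76198 + N{\left(C \right)}\right) + 105213 = \left(-76198 - \frac{1}{18}\right) + 105213 = - \frac{1371565}{18} + 105213 = \frac{522269}{18}$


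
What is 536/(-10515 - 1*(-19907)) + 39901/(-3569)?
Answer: -46604651/4190006 ≈ -11.123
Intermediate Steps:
536/(-10515 - 1*(-19907)) + 39901/(-3569) = 536/(-10515 + 19907) + 39901*(-1/3569) = 536/9392 - 39901/3569 = 536*(1/9392) - 39901/3569 = 67/1174 - 39901/3569 = -46604651/4190006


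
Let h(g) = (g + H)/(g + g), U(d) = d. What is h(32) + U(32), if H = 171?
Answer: 2251/64 ≈ 35.172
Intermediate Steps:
h(g) = (171 + g)/(2*g) (h(g) = (g + 171)/(g + g) = (171 + g)/((2*g)) = (171 + g)*(1/(2*g)) = (171 + g)/(2*g))
h(32) + U(32) = (½)*(171 + 32)/32 + 32 = (½)*(1/32)*203 + 32 = 203/64 + 32 = 2251/64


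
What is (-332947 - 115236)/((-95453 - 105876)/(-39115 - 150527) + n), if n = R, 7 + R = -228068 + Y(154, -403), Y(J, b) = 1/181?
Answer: 15383972007966/7828683815959 ≈ 1.9651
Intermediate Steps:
Y(J, b) = 1/181
R = -41281574/181 (R = -7 + (-228068 + 1/181) = -7 - 41280307/181 = -41281574/181 ≈ -2.2808e+5)
n = -41281574/181 ≈ -2.2808e+5
(-332947 - 115236)/((-95453 - 105876)/(-39115 - 150527) + n) = (-332947 - 115236)/((-95453 - 105876)/(-39115 - 150527) - 41281574/181) = -448183/(-201329/(-189642) - 41281574/181) = -448183/(-201329*(-1/189642) - 41281574/181) = -448183/(201329/189642 - 41281574/181) = -448183/(-7828683815959/34325202) = -448183*(-34325202/7828683815959) = 15383972007966/7828683815959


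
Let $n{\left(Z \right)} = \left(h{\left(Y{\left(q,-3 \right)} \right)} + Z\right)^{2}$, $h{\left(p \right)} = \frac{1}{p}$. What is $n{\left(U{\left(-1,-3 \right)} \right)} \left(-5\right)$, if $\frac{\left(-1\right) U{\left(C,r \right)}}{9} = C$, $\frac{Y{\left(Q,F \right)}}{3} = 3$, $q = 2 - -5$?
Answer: $- \frac{33620}{81} \approx -415.06$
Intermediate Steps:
$q = 7$ ($q = 2 + 5 = 7$)
$Y{\left(Q,F \right)} = 9$ ($Y{\left(Q,F \right)} = 3 \cdot 3 = 9$)
$U{\left(C,r \right)} = - 9 C$
$n{\left(Z \right)} = \left(\frac{1}{9} + Z\right)^{2}$
$n{\left(U{\left(-1,-3 \right)} \right)} \left(-5\right) = \frac{\left(1 + 9 \left(\left(-9\right) \left(-1\right)\right)\right)^{2}}{81} \left(-5\right) = \frac{\left(1 + 9 \cdot 9\right)^{2}}{81} \left(-5\right) = \frac{\left(1 + 81\right)^{2}}{81} \left(-5\right) = \frac{82^{2}}{81} \left(-5\right) = \frac{1}{81} \cdot 6724 \left(-5\right) = \frac{6724}{81} \left(-5\right) = - \frac{33620}{81}$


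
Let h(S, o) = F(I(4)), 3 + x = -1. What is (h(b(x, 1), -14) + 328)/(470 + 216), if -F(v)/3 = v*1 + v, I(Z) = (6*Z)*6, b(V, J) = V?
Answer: -268/343 ≈ -0.78134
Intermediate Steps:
x = -4 (x = -3 - 1 = -4)
I(Z) = 36*Z
F(v) = -6*v (F(v) = -3*(v*1 + v) = -3*(v + v) = -6*v)
h(S, o) = -864 (h(S, o) = -216*4 = -6*144 = -864)
(h(b(x, 1), -14) + 328)/(470 + 216) = (-864 + 328)/(470 + 216) = -536/686 = -536*1/686 = -268/343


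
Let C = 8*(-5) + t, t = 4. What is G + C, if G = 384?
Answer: 348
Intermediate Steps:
C = -36 (C = 8*(-5) + 4 = -40 + 4 = -36)
G + C = 384 - 36 = 348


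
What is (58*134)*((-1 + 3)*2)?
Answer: 31088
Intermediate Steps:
(58*134)*((-1 + 3)*2) = 7772*(2*2) = 7772*4 = 31088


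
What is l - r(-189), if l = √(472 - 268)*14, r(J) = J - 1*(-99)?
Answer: 90 + 28*√51 ≈ 289.96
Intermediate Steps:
r(J) = 99 + J (r(J) = J + 99 = 99 + J)
l = 28*√51 (l = √204*14 = (2*√51)*14 = 28*√51 ≈ 199.96)
l - r(-189) = 28*√51 - (99 - 189) = 28*√51 - 1*(-90) = 28*√51 + 90 = 90 + 28*√51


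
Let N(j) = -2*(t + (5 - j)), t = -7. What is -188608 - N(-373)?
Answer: -187866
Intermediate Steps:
N(j) = 4 + 2*j (N(j) = -2*(-7 + (5 - j)) = -2*(-2 - j) = 4 + 2*j)
-188608 - N(-373) = -188608 - (4 + 2*(-373)) = -188608 - (4 - 746) = -188608 - 1*(-742) = -188608 + 742 = -187866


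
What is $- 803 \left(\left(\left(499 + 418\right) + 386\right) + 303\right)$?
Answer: $-1289618$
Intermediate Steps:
$- 803 \left(\left(\left(499 + 418\right) + 386\right) + 303\right) = - 803 \left(\left(917 + 386\right) + 303\right) = - 803 \left(1303 + 303\right) = \left(-803\right) 1606 = -1289618$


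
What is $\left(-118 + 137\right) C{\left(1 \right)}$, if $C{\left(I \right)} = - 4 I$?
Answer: $-76$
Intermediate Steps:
$\left(-118 + 137\right) C{\left(1 \right)} = \left(-118 + 137\right) \left(\left(-4\right) 1\right) = 19 \left(-4\right) = -76$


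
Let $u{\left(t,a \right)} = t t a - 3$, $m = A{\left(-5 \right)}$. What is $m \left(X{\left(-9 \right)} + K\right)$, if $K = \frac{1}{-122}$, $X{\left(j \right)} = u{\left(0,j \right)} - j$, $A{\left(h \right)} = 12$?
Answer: $\frac{4386}{61} \approx 71.902$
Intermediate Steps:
$m = 12$
$u{\left(t,a \right)} = -3 + a t^{2}$ ($u{\left(t,a \right)} = t^{2} a - 3 = a t^{2} - 3 = -3 + a t^{2}$)
$X{\left(j \right)} = -3 - j$ ($X{\left(j \right)} = \left(-3 + j 0^{2}\right) - j = \left(-3 + j 0\right) - j = \left(-3 + 0\right) - j = -3 - j$)
$K = - \frac{1}{122} \approx -0.0081967$
$m \left(X{\left(-9 \right)} + K\right) = 12 \left(\left(-3 - -9\right) - \frac{1}{122}\right) = 12 \left(\left(-3 + 9\right) - \frac{1}{122}\right) = 12 \left(6 - \frac{1}{122}\right) = 12 \cdot \frac{731}{122} = \frac{4386}{61}$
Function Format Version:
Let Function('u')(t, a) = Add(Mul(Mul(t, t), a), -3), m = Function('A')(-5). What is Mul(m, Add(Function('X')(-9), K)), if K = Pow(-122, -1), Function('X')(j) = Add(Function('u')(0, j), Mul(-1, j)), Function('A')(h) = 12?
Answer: Rational(4386, 61) ≈ 71.902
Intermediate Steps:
m = 12
Function('u')(t, a) = Add(-3, Mul(a, Pow(t, 2))) (Function('u')(t, a) = Add(Mul(Pow(t, 2), a), -3) = Add(Mul(a, Pow(t, 2)), -3) = Add(-3, Mul(a, Pow(t, 2))))
Function('X')(j) = Add(-3, Mul(-1, j)) (Function('X')(j) = Add(Add(-3, Mul(j, Pow(0, 2))), Mul(-1, j)) = Add(Add(-3, Mul(j, 0)), Mul(-1, j)) = Add(Add(-3, 0), Mul(-1, j)) = Add(-3, Mul(-1, j)))
K = Rational(-1, 122) ≈ -0.0081967
Mul(m, Add(Function('X')(-9), K)) = Mul(12, Add(Add(-3, Mul(-1, -9)), Rational(-1, 122))) = Mul(12, Add(Add(-3, 9), Rational(-1, 122))) = Mul(12, Add(6, Rational(-1, 122))) = Mul(12, Rational(731, 122)) = Rational(4386, 61)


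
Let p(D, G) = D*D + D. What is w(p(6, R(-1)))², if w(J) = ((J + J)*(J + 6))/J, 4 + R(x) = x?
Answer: 9216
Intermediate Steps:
R(x) = -4 + x
p(D, G) = D + D² (p(D, G) = D² + D = D + D²)
w(J) = 12 + 2*J (w(J) = ((2*J)*(6 + J))/J = (2*J*(6 + J))/J = 12 + 2*J)
w(p(6, R(-1)))² = (12 + 2*(6*(1 + 6)))² = (12 + 2*(6*7))² = (12 + 2*42)² = (12 + 84)² = 96² = 9216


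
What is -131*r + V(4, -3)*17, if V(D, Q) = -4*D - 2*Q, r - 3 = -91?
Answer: 11358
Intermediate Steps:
r = -88 (r = 3 - 91 = -88)
-131*r + V(4, -3)*17 = -131*(-88) + (-4*4 - 2*(-3))*17 = 11528 + (-16 + 6)*17 = 11528 - 10*17 = 11528 - 170 = 11358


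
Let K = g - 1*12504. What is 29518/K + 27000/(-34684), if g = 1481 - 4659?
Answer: -180902039/67989311 ≈ -2.6607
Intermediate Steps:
g = -3178
K = -15682 (K = -3178 - 1*12504 = -3178 - 12504 = -15682)
29518/K + 27000/(-34684) = 29518/(-15682) + 27000/(-34684) = 29518*(-1/15682) + 27000*(-1/34684) = -14759/7841 - 6750/8671 = -180902039/67989311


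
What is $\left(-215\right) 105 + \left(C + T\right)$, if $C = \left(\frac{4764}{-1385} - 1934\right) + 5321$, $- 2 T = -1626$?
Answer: $- \frac{25454139}{1385} \approx -18378.0$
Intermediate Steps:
$T = 813$ ($T = \left(- \frac{1}{2}\right) \left(-1626\right) = 813$)
$C = \frac{4686231}{1385}$ ($C = \left(4764 \left(- \frac{1}{1385}\right) - 1934\right) + 5321 = \left(- \frac{4764}{1385} - 1934\right) + 5321 = - \frac{2683354}{1385} + 5321 = \frac{4686231}{1385} \approx 3383.6$)
$\left(-215\right) 105 + \left(C + T\right) = \left(-215\right) 105 + \left(\frac{4686231}{1385} + 813\right) = -22575 + \frac{5812236}{1385} = - \frac{25454139}{1385}$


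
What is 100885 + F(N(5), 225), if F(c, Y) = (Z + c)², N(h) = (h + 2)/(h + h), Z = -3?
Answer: 10089029/100 ≈ 1.0089e+5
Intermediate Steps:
N(h) = (2 + h)/(2*h) (N(h) = (2 + h)/((2*h)) = (2 + h)*(1/(2*h)) = (2 + h)/(2*h))
F(c, Y) = (-3 + c)²
100885 + F(N(5), 225) = 100885 + (-3 + (½)*(2 + 5)/5)² = 100885 + (-3 + (½)*(⅕)*7)² = 100885 + (-3 + 7/10)² = 100885 + (-23/10)² = 100885 + 529/100 = 10089029/100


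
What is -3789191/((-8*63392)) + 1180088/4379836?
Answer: 614089295023/79327589632 ≈ 7.7412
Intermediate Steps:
-3789191/((-8*63392)) + 1180088/4379836 = -3789191/(-507136) + 1180088*(1/4379836) = -3789191*(-1/507136) + 295022/1094959 = 541313/72448 + 295022/1094959 = 614089295023/79327589632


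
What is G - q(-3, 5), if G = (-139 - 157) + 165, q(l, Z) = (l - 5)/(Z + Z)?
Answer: -651/5 ≈ -130.20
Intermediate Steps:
q(l, Z) = (-5 + l)/(2*Z) (q(l, Z) = (-5 + l)/((2*Z)) = (-5 + l)*(1/(2*Z)) = (-5 + l)/(2*Z))
G = -131 (G = -296 + 165 = -131)
G - q(-3, 5) = -131 - (-5 - 3)/(2*5) = -131 - (-8)/(2*5) = -131 - 1*(-⅘) = -131 + ⅘ = -651/5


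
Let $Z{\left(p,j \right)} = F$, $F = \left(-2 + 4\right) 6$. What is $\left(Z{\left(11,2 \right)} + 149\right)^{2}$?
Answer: $25921$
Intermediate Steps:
$F = 12$ ($F = 2 \cdot 6 = 12$)
$Z{\left(p,j \right)} = 12$
$\left(Z{\left(11,2 \right)} + 149\right)^{2} = \left(12 + 149\right)^{2} = 161^{2} = 25921$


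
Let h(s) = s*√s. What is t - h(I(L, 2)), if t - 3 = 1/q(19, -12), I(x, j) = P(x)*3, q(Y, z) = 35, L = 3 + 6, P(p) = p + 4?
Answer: 106/35 - 39*√39 ≈ -240.53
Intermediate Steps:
P(p) = 4 + p
L = 9
I(x, j) = 12 + 3*x (I(x, j) = (4 + x)*3 = 12 + 3*x)
h(s) = s^(3/2)
t = 106/35 (t = 3 + 1/35 = 106/35 ≈ 3.0286)
t - h(I(L, 2)) = 106/35 - (12 + 3*9)^(3/2) = 106/35 - (12 + 27)^(3/2) = 106/35 - 39^(3/2) = 106/35 - 39*√39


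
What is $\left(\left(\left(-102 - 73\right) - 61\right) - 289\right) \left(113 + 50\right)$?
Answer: $-85575$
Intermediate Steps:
$\left(\left(\left(-102 - 73\right) - 61\right) - 289\right) \left(113 + 50\right) = \left(\left(-175 - 61\right) - 289\right) 163 = \left(-236 - 289\right) 163 = \left(-525\right) 163 = -85575$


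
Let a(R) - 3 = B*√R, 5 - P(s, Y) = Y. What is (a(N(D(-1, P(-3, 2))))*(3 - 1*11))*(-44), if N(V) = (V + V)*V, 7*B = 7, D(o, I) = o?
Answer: 1056 + 352*√2 ≈ 1553.8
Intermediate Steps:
P(s, Y) = 5 - Y
B = 1 (B = (⅐)*7 = 1)
N(V) = 2*V² (N(V) = (2*V)*V = 2*V²)
a(R) = 3 + √R (a(R) = 3 + 1*√R = 3 + √R)
(a(N(D(-1, P(-3, 2))))*(3 - 1*11))*(-44) = ((3 + √(2*(-1)²))*(3 - 1*11))*(-44) = ((3 + √(2*1))*(3 - 11))*(-44) = ((3 + √2)*(-8))*(-44) = (-24 - 8*√2)*(-44) = 1056 + 352*√2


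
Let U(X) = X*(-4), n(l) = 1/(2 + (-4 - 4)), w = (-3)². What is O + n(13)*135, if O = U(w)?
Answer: -117/2 ≈ -58.500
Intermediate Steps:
w = 9
n(l) = -⅙ (n(l) = 1/(2 - 8) = 1/(-6) = -⅙)
U(X) = -4*X
O = -36 (O = -4*9 = -36)
O + n(13)*135 = -36 - ⅙*135 = -36 - 45/2 = -117/2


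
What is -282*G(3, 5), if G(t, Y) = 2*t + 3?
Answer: -2538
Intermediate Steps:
G(t, Y) = 3 + 2*t
-282*G(3, 5) = -282*(3 + 2*3) = -282*(3 + 6) = -282*9 = -2538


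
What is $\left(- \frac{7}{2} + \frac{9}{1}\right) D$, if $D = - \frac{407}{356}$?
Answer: $- \frac{4477}{712} \approx -6.2879$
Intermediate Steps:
$D = - \frac{407}{356}$ ($D = \left(-407\right) \frac{1}{356} = - \frac{407}{356} \approx -1.1433$)
$\left(- \frac{7}{2} + \frac{9}{1}\right) D = \left(- \frac{7}{2} + \frac{9}{1}\right) \left(- \frac{407}{356}\right) = \left(\left(-7\right) \frac{1}{2} + 9 \cdot 1\right) \left(- \frac{407}{356}\right) = \left(- \frac{7}{2} + 9\right) \left(- \frac{407}{356}\right) = \frac{11}{2} \left(- \frac{407}{356}\right) = - \frac{4477}{712}$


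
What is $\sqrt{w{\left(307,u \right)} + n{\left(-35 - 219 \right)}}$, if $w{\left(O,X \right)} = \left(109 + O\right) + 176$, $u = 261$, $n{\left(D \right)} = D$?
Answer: $13 \sqrt{2} \approx 18.385$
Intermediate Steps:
$w{\left(O,X \right)} = 285 + O$
$\sqrt{w{\left(307,u \right)} + n{\left(-35 - 219 \right)}} = \sqrt{\left(285 + 307\right) - 254} = \sqrt{592 - 254} = \sqrt{338} = 13 \sqrt{2}$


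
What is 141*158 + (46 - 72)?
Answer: 22252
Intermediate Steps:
141*158 + (46 - 72) = 22278 - 26 = 22252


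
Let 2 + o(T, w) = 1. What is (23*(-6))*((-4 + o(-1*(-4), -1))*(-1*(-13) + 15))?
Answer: 19320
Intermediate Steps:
o(T, w) = -1 (o(T, w) = -2 + 1 = -1)
(23*(-6))*((-4 + o(-1*(-4), -1))*(-1*(-13) + 15)) = (23*(-6))*((-4 - 1)*(-1*(-13) + 15)) = -(-690)*(13 + 15) = -(-690)*28 = -138*(-140) = 19320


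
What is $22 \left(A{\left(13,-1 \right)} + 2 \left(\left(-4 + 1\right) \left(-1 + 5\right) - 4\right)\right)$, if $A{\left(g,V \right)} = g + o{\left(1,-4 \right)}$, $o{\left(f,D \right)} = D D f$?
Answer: $-66$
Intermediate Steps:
$o{\left(f,D \right)} = f D^{2}$ ($o{\left(f,D \right)} = D^{2} f = f D^{2}$)
$A{\left(g,V \right)} = 16 + g$ ($A{\left(g,V \right)} = g + 1 \left(-4\right)^{2} = g + 1 \cdot 16 = g + 16 = 16 + g$)
$22 \left(A{\left(13,-1 \right)} + 2 \left(\left(-4 + 1\right) \left(-1 + 5\right) - 4\right)\right) = 22 \left(\left(16 + 13\right) + 2 \left(\left(-4 + 1\right) \left(-1 + 5\right) - 4\right)\right) = 22 \left(29 + 2 \left(\left(-3\right) 4 - 4\right)\right) = 22 \left(29 + 2 \left(-12 - 4\right)\right) = 22 \left(29 + 2 \left(-16\right)\right) = 22 \left(29 - 32\right) = 22 \left(-3\right) = -66$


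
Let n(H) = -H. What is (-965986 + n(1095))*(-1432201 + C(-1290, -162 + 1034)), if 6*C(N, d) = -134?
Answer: 4155227920270/3 ≈ 1.3851e+12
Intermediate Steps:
C(N, d) = -67/3 (C(N, d) = (⅙)*(-134) = -67/3)
(-965986 + n(1095))*(-1432201 + C(-1290, -162 + 1034)) = (-965986 - 1*1095)*(-1432201 - 67/3) = (-965986 - 1095)*(-4296670/3) = -967081*(-4296670/3) = 4155227920270/3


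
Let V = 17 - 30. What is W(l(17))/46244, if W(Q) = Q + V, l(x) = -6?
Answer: -19/46244 ≈ -0.00041086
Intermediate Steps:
V = -13
W(Q) = -13 + Q (W(Q) = Q - 13 = -13 + Q)
W(l(17))/46244 = (-13 - 6)/46244 = -19*1/46244 = -19/46244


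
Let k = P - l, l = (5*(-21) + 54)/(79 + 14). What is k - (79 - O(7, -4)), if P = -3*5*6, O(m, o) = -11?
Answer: -5563/31 ≈ -179.45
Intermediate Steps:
P = -90 (P = -15*6 = -90)
l = -17/31 (l = (-105 + 54)/93 = -51*1/93 = -17/31 ≈ -0.54839)
k = -2773/31 (k = -90 - 1*(-17/31) = -90 + 17/31 = -2773/31 ≈ -89.452)
k - (79 - O(7, -4)) = -2773/31 - (79 - 1*(-11)) = -2773/31 - (79 + 11) = -2773/31 - 1*90 = -2773/31 - 90 = -5563/31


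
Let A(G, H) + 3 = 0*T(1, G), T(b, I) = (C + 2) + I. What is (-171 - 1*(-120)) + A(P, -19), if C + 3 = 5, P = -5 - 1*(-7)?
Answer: -54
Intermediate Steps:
P = 2 (P = -5 + 7 = 2)
C = 2 (C = -3 + 5 = 2)
T(b, I) = 4 + I (T(b, I) = (2 + 2) + I = 4 + I)
A(G, H) = -3 (A(G, H) = -3 + 0*(4 + G) = -3 + 0 = -3)
(-171 - 1*(-120)) + A(P, -19) = (-171 - 1*(-120)) - 3 = (-171 + 120) - 3 = -51 - 3 = -54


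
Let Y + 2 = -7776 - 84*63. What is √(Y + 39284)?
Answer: √26214 ≈ 161.91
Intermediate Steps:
Y = -13070 (Y = -2 + (-7776 - 84*63) = -2 + (-7776 - 5292) = -2 - 13068 = -13070)
√(Y + 39284) = √(-13070 + 39284) = √26214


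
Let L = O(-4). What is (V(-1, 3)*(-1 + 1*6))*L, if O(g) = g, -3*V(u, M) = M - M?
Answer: 0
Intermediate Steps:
V(u, M) = 0 (V(u, M) = -(M - M)/3 = -⅓*0 = 0)
L = -4
(V(-1, 3)*(-1 + 1*6))*L = (0*(-1 + 1*6))*(-4) = (0*(-1 + 6))*(-4) = (0*5)*(-4) = 0*(-4) = 0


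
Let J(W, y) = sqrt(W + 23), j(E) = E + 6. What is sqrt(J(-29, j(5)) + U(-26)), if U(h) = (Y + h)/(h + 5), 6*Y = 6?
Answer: sqrt(525 + 441*I*sqrt(6))/21 ≈ 1.3989 + 0.87549*I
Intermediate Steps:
Y = 1 (Y = (1/6)*6 = 1)
U(h) = (1 + h)/(5 + h) (U(h) = (1 + h)/(h + 5) = (1 + h)/(5 + h))
j(E) = 6 + E
J(W, y) = sqrt(23 + W)
sqrt(J(-29, j(5)) + U(-26)) = sqrt(sqrt(23 - 29) + (1 - 26)/(5 - 26)) = sqrt(sqrt(-6) - 25/(-21)) = sqrt(I*sqrt(6) - 1/21*(-25)) = sqrt(I*sqrt(6) + 25/21) = sqrt(25/21 + I*sqrt(6))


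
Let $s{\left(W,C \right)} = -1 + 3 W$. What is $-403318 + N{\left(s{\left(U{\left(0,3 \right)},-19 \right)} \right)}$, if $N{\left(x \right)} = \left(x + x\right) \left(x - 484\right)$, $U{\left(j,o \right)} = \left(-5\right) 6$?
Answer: $-298668$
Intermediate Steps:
$U{\left(j,o \right)} = -30$
$N{\left(x \right)} = 2 x \left(-484 + x\right)$
$-403318 + N{\left(s{\left(U{\left(0,3 \right)},-19 \right)} \right)} = -403318 + 2 \left(-1 + 3 \left(-30\right)\right) \left(-484 + \left(-1 + 3 \left(-30\right)\right)\right) = -403318 + 2 \left(-1 - 90\right) \left(-484 - 91\right) = -403318 + 2 \left(-91\right) \left(-484 - 91\right) = -403318 + 2 \left(-91\right) \left(-575\right) = -403318 + 104650 = -298668$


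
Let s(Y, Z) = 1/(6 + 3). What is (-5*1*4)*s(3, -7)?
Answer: -20/9 ≈ -2.2222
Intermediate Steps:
s(Y, Z) = ⅑ (s(Y, Z) = 1/9 = ⅑)
(-5*1*4)*s(3, -7) = (-5*1*4)*(⅑) = -5*4*(⅑) = -20*⅑ = -20/9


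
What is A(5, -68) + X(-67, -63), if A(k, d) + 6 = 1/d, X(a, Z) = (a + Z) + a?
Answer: -13805/68 ≈ -203.01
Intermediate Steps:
X(a, Z) = Z + 2*a (X(a, Z) = (Z + a) + a = Z + 2*a)
A(k, d) = -6 + 1/d
A(5, -68) + X(-67, -63) = (-6 + 1/(-68)) + (-63 + 2*(-67)) = (-6 - 1/68) + (-63 - 134) = -409/68 - 197 = -13805/68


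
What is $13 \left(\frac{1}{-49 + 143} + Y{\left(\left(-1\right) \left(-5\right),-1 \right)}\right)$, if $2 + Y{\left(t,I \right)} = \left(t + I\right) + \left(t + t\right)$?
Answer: $\frac{14677}{94} \approx 156.14$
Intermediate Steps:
$Y{\left(t,I \right)} = -2 + I + 3 t$ ($Y{\left(t,I \right)} = -2 + \left(\left(t + I\right) + \left(t + t\right)\right) = -2 + \left(\left(I + t\right) + 2 t\right) = -2 + \left(I + 3 t\right) = -2 + I + 3 t$)
$13 \left(\frac{1}{-49 + 143} + Y{\left(\left(-1\right) \left(-5\right),-1 \right)}\right) = 13 \left(\frac{1}{-49 + 143} - \left(3 - \left(-3\right) \left(-5\right)\right)\right) = 13 \left(\frac{1}{94} - -12\right) = 13 \left(\frac{1}{94} + 12\right) = 13 \cdot \frac{1129}{94} = \frac{14677}{94}$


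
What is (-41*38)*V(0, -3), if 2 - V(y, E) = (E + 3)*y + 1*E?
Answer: -7790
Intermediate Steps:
V(y, E) = 2 - E - y*(3 + E) (V(y, E) = 2 - ((E + 3)*y + 1*E) = 2 - ((3 + E)*y + E) = 2 - (y*(3 + E) + E) = 2 - (E + y*(3 + E)) = 2 + (-E - y*(3 + E)) = 2 - E - y*(3 + E))
(-41*38)*V(0, -3) = (-41*38)*(2 - 1*(-3) - 3*0 - 1*(-3)*0) = -1558*(2 + 3 + 0 + 0) = -1558*5 = -7790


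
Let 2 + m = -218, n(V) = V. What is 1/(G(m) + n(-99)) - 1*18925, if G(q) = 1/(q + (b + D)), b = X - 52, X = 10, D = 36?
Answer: -423447101/22375 ≈ -18925.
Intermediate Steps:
m = -220 (m = -2 - 218 = -220)
b = -42 (b = 10 - 52 = -42)
G(q) = 1/(-6 + q) (G(q) = 1/(q + (-42 + 36)) = 1/(q - 6) = 1/(-6 + q))
1/(G(m) + n(-99)) - 1*18925 = 1/(1/(-6 - 220) - 99) - 1*18925 = 1/(1/(-226) - 99) - 18925 = 1/(-1/226 - 99) - 18925 = 1/(-22375/226) - 18925 = -226/22375 - 18925 = -423447101/22375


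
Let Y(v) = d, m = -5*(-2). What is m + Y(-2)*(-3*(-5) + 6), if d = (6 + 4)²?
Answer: 2110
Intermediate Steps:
m = 10
d = 100 (d = 10² = 100)
Y(v) = 100
m + Y(-2)*(-3*(-5) + 6) = 10 + 100*(-3*(-5) + 6) = 10 + 100*(15 + 6) = 10 + 100*21 = 10 + 2100 = 2110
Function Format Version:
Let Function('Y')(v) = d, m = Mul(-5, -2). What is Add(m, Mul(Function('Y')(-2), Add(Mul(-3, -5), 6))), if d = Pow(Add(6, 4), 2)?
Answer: 2110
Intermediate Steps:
m = 10
d = 100 (d = Pow(10, 2) = 100)
Function('Y')(v) = 100
Add(m, Mul(Function('Y')(-2), Add(Mul(-3, -5), 6))) = Add(10, Mul(100, Add(Mul(-3, -5), 6))) = Add(10, Mul(100, Add(15, 6))) = Add(10, Mul(100, 21)) = Add(10, 2100) = 2110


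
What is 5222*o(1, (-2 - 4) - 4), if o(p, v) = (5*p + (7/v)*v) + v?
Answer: 10444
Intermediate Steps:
o(p, v) = 7 + v + 5*p (o(p, v) = (5*p + 7) + v = (7 + 5*p) + v = 7 + v + 5*p)
5222*o(1, (-2 - 4) - 4) = 5222*(7 + ((-2 - 4) - 4) + 5*1) = 5222*(7 + (-6 - 4) + 5) = 5222*(7 - 10 + 5) = 5222*2 = 10444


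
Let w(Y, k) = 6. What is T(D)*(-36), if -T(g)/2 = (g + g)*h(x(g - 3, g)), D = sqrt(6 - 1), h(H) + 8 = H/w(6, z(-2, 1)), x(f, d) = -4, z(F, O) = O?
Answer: -1248*sqrt(5) ≈ -2790.6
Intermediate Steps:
h(H) = -8 + H/6
D = sqrt(5) ≈ 2.2361
T(g) = 104*g/3 (T(g) = -2*(g + g)*(-8 + (1/6)*(-4)) = -2*2*g*(-8 - 2/3) = -2*2*g*(-26)/3 = -(-104)*g/3 = 104*g/3)
T(D)*(-36) = (104*sqrt(5)/3)*(-36) = -1248*sqrt(5)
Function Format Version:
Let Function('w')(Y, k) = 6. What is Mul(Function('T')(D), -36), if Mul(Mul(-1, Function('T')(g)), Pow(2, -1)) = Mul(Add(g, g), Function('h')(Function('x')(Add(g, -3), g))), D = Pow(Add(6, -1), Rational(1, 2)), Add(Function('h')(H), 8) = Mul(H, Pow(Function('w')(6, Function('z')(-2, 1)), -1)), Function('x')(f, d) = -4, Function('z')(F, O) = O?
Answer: Mul(-1248, Pow(5, Rational(1, 2))) ≈ -2790.6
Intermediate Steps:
Function('h')(H) = Add(-8, Mul(Rational(1, 6), H)) (Function('h')(H) = Add(-8, Mul(H, Pow(6, -1))) = Add(-8, Mul(H, Rational(1, 6))) = Add(-8, Mul(Rational(1, 6), H)))
D = Pow(5, Rational(1, 2)) ≈ 2.2361
Function('T')(g) = Mul(Rational(104, 3), g) (Function('T')(g) = Mul(-2, Mul(Add(g, g), Add(-8, Mul(Rational(1, 6), -4)))) = Mul(-2, Mul(Mul(2, g), Add(-8, Rational(-2, 3)))) = Mul(-2, Mul(Mul(2, g), Rational(-26, 3))) = Mul(-2, Mul(Rational(-52, 3), g)) = Mul(Rational(104, 3), g))
Mul(Function('T')(D), -36) = Mul(Mul(Rational(104, 3), Pow(5, Rational(1, 2))), -36) = Mul(-1248, Pow(5, Rational(1, 2)))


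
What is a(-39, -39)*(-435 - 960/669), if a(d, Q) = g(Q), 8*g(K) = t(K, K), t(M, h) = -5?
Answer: 486625/1784 ≈ 272.77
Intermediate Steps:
g(K) = -5/8 (g(K) = (⅛)*(-5) = -5/8)
a(d, Q) = -5/8
a(-39, -39)*(-435 - 960/669) = -5*(-435 - 960/669)/8 = -5*(-435 - 960*1/669)/8 = -5*(-435 - 320/223)/8 = -5/8*(-97325/223) = 486625/1784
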